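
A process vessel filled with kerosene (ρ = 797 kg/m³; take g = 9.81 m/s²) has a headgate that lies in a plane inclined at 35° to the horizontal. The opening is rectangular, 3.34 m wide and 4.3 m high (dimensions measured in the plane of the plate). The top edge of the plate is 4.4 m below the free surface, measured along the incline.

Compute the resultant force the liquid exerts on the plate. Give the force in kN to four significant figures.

F ≈ 421.9 kN

γ = ρg = 797 × 9.81 / 1000 = 7.81857 kN/m³.
Let θ = 35° be the plate's angle to the horizontal; measure y along the incline from where the plane meets the free surface. Vertical depth h = y·sinθ with sinθ = 0.573576.
The centroid lies 4.3/2 = 2.15 m below the top edge, so y_c = 4.4 + 2.15 = 6.55 m and h_c = 6.55 × 0.573576 = 3.75692 m.
A = 3.34 × 4.3 = 14.362 m².
Resultant F = γ·h_c·A = 7.81857 × 3.75692 × 14.362 = 421.866 kN.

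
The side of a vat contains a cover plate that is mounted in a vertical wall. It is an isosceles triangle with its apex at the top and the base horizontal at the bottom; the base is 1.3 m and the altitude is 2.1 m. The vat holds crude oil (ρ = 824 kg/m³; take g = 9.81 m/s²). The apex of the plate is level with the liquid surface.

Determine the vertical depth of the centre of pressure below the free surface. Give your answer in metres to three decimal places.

γ = ρg = 824 × 9.81 / 1000 = 8.08344 kN/m³.
With the apex up, the centroid sits 2h/3 = 2 × 2.1/3 = 1.4 m below the apex, so the centroid depth is h_c = 1.4 m.
A = ½ × 1.3 × 2.1 = 1.365 m².
Resultant F = γ·h_c·A = 8.08344 × 1.4 × 1.365 = 15.4475 kN.
I_c = b·h³/36 = 1.3 × 2.1³/36 = 0.334425 m⁴.
Centre of pressure: y_p = y_c + I_c/(y_c·A) = 1.4 + 0.334425/(1.4 × 1.365) = 1.4 + 0.175 = 1.575 m along the plane.

h_p = 1.575 m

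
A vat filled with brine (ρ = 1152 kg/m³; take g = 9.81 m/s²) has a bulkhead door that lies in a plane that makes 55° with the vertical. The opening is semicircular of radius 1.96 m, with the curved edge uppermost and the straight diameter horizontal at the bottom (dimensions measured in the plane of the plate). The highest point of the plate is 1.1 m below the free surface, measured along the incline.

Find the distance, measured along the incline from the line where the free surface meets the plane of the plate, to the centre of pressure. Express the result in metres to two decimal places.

y_p = 2.35 m

γ = ρg = 1152 × 9.81 / 1000 = 11.30112 kN/m³.
The plate makes 55° with the vertical, i.e. θ = 90° − 55° = 35° to the horizontal. Measuring y along the incline from the free-surface line, vertical depth h = y·sinθ with sinθ = 0.573576.
The centroid lies 4r/(3π) = 0.83185 m above the diameter, so r − 4r/(3π) = 1.96 − 0.83185 = 1.12815 m below the topmost point, so y_c = 1.1 + 1.12815 = 2.22815 m and h_c = 2.22815 × 0.573576 = 1.27801 m.
A = πr²/2 = π × 1.96²/2 = 6.03437 m².
Resultant F = γ·h_c·A = 11.30112 × 1.27801 × 6.03437 = 87.1541 kN.
I_c = (π/8 − 8/(9π))·r⁴ = 0.109757 × 1.96⁴ = 1.61978 m⁴.
Centre of pressure: y_p = y_c + I_c/(y_c·A) = 2.22815 + 1.61978/(2.22815 × 6.03437) = 2.22815 + 0.12047 = 2.34862 m along the plane.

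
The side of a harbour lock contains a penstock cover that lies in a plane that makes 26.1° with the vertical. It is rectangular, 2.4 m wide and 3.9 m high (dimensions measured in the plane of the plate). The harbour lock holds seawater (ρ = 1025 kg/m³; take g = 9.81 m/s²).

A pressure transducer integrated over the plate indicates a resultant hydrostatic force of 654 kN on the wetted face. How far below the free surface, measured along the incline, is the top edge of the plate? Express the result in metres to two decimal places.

γ = ρg = 1025 × 9.81 / 1000 = 10.05525 kN/m³.
A = 2.4 × 3.9 = 9.36 m².
From F = γ·h_c·A, the centroid depth is h_c = 654/(10.05525 × 9.36) = 6.94879 m.
The plate makes 26.1° with the vertical, i.e. θ = 90° − 26.1° = 63.9° to the horizontal. Measuring y along the incline from the free-surface line, vertical depth h = y·sinθ with sinθ = 0.898028.
Along the incline, y_c = h_c/sinθ = 6.94879/0.898028 = 7.73783 m.
The centroid lies 3.9/2 = 1.95 m below the top edge, so the top edge sits at y_top = 7.73783 − 1.95 = 5.78783 m along the incline.

y_top ≈ 5.79 m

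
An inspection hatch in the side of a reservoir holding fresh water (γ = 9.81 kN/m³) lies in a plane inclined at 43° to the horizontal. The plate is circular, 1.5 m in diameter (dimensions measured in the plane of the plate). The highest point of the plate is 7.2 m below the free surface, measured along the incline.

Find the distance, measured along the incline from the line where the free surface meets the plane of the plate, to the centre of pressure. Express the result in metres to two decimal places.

γ = 9.81 kN/m³.
Let θ = 43° be the plate's angle to the horizontal; measure y along the incline from where the plane meets the free surface. Vertical depth h = y·sinθ with sinθ = 0.681998.
The centroid is at the centre, 0.75 m below the top of the plate, so y_c = 7.2 + 0.75 = 7.95 m and h_c = 7.95 × 0.681998 = 5.42188 m.
A = π(0.75)² = 1.76715 m².
Resultant F = γ·h_c·A = 9.81 × 5.42188 × 1.76715 = 93.9923 kN.
I_c = πr⁴/4 = π × 0.75⁴/4 = 0.248505 m⁴.
Centre of pressure: y_p = y_c + I_c/(y_c·A) = 7.95 + 0.248505/(7.95 × 1.76715) = 7.95 + 0.0176886 = 7.96769 m along the plane.

y_p = 7.97 m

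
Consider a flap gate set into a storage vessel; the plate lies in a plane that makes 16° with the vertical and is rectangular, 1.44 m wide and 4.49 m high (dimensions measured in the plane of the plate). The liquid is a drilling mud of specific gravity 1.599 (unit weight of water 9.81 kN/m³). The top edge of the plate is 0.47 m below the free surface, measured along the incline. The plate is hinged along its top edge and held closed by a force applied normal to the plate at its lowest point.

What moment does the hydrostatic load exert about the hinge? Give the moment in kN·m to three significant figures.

M ≈ 758 kN·m

γ = 1.599 × 9.81 = 15.68619 kN/m³.
The plate makes 16° with the vertical, i.e. θ = 90° − 16° = 74° to the horizontal. Measuring y along the incline from the free-surface line, vertical depth h = y·sinθ with sinθ = 0.961262.
The centroid lies 4.49/2 = 2.245 m below the top edge, so y_c = 0.47 + 2.245 = 2.715 m and h_c = 2.715 × 0.961262 = 2.60983 m.
A = 1.44 × 4.49 = 6.4656 m².
Resultant F = γ·h_c·A = 15.68619 × 2.60983 × 6.4656 = 264.691 kN.
I_c = b·h³/12 = 1.44 × 4.49³/12 = 10.8623 m⁴.
Centre of pressure: y_p = y_c + I_c/(y_c·A) = 2.715 + 10.8623/(2.715 × 6.4656) = 2.715 + 0.61879 = 3.33379 m along the plane.
The resultant acts 2.245 + 0.61879 = 2.86379 m (along the plate) below the hinge at the top edge, so the moment about the hinge is M = F × 2.86379 = 264.691 × 2.86379 = 758.019 kN·m.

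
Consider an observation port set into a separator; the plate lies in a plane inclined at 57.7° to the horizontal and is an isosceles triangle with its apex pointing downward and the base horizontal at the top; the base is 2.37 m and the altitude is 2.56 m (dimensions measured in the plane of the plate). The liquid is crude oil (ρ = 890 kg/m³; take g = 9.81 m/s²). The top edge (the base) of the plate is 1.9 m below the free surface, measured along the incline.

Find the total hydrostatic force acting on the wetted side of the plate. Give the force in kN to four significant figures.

F ≈ 61.64 kN

γ = ρg = 890 × 9.81 / 1000 = 8.7309 kN/m³.
Let θ = 57.7° be the plate's angle to the horizontal; measure y along the incline from where the plane meets the free surface. Vertical depth h = y·sinθ with sinθ = 0.845262.
With the apex down, the centroid sits h/3 = 2.56/3 = 0.853333 m below the base (the top edge), so y_c = 1.9 + 0.853333 = 2.75333 m and h_c = 2.75333 × 0.845262 = 2.32729 m.
A = ½ × 2.37 × 2.56 = 3.0336 m².
Resultant F = γ·h_c·A = 8.7309 × 2.32729 × 3.0336 = 61.6407 kN.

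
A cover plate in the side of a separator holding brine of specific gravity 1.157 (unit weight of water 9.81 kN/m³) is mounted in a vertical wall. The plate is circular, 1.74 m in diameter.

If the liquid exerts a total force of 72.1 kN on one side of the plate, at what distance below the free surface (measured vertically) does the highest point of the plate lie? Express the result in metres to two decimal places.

d_top ≈ 1.80 m

γ = 1.157 × 9.81 = 11.35017 kN/m³.
A = π(0.87)² = 2.37787 m².
From F = γ·h_c·A, the centroid depth is h_c = 72.1/(11.35017 × 2.37787) = 2.67144 m.
The centroid is at the centre, 0.87 m below the top of the plate, so the highest point sits at h_top = 2.67144 − 0.87 = 1.80144 m below the surface.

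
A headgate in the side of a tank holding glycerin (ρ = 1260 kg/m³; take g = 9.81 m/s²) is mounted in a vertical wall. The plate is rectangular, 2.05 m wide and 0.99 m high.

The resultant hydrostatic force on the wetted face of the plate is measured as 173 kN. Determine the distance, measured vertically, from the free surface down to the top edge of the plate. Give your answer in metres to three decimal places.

γ = ρg = 1260 × 9.81 / 1000 = 12.3606 kN/m³.
A = 2.05 × 0.99 = 2.0295 m².
From F = γ·h_c·A, the centroid depth is h_c = 173/(12.3606 × 2.0295) = 6.89632 m.
The centroid lies 0.99/2 = 0.495 m below the top edge, so the top edge sits at h_top = 6.89632 − 0.495 = 6.40132 m below the surface.

d_top ≈ 6.401 m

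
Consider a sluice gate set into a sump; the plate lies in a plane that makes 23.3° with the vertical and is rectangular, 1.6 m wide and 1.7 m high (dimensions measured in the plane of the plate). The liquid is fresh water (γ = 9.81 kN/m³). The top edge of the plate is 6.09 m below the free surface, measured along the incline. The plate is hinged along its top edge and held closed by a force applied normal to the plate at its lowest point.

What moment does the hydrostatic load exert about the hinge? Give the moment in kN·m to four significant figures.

M ≈ 150.5 kN·m

γ = 9.81 kN/m³.
The plate makes 23.3° with the vertical, i.e. θ = 90° − 23.3° = 66.7° to the horizontal. Measuring y along the incline from the free-surface line, vertical depth h = y·sinθ with sinθ = 0.918446.
The centroid lies 1.7/2 = 0.85 m below the top edge, so y_c = 6.09 + 0.85 = 6.94 m and h_c = 6.94 × 0.918446 = 6.37402 m.
A = 1.6 × 1.7 = 2.72 m².
Resultant F = γ·h_c·A = 9.81 × 6.37402 × 2.72 = 170.079 kN.
I_c = b·h³/12 = 1.6 × 1.7³/12 = 0.655067 m⁴.
Centre of pressure: y_p = y_c + I_c/(y_c·A) = 6.94 + 0.655067/(6.94 × 2.72) = 6.94 + 0.0347022 = 6.9747 m along the plane.
The resultant acts 0.85 + 0.0347022 = 0.884702 m (along the plate) below the hinge at the top edge, so the moment about the hinge is M = F × 0.884702 = 170.079 × 0.884702 = 150.469 kN·m.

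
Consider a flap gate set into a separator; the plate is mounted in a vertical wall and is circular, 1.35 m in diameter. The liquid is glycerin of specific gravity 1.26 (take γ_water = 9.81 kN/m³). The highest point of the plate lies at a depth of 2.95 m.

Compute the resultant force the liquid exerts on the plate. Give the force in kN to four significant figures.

F ≈ 64.14 kN

γ = 1.26 × 9.81 = 12.3606 kN/m³.
The centroid is at the centre, 0.675 m below the top of the plate, so the centroid depth is h_c = 2.95 + 0.675 = 3.625 m.
A = π(0.675)² = 1.43139 m².
Resultant F = γ·h_c·A = 12.3606 × 3.625 × 1.43139 = 64.1365 kN.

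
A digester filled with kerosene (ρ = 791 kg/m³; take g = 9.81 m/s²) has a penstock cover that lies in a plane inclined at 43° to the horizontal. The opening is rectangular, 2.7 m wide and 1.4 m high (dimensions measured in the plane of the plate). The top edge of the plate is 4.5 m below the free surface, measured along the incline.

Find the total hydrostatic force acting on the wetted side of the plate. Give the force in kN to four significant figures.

γ = ρg = 791 × 9.81 / 1000 = 7.75971 kN/m³.
Let θ = 43° be the plate's angle to the horizontal; measure y along the incline from where the plane meets the free surface. Vertical depth h = y·sinθ with sinθ = 0.681998.
The centroid lies 1.4/2 = 0.7 m below the top edge, so y_c = 4.5 + 0.7 = 5.2 m and h_c = 5.2 × 0.681998 = 3.54639 m.
A = 2.7 × 1.4 = 3.78 m².
Resultant F = γ·h_c·A = 7.75971 × 3.54639 × 3.78 = 104.022 kN.

F ≈ 104.0 kN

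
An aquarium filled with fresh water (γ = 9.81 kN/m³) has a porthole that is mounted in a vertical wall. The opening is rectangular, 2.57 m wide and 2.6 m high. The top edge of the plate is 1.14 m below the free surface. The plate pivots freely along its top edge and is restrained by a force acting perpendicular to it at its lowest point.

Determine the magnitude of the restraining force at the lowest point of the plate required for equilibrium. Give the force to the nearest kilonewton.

P ≈ 94 kN

γ = 9.81 kN/m³.
The centroid lies 2.6/2 = 1.3 m below the top edge, so the centroid depth is h_c = 1.14 + 1.3 = 2.44 m.
A = 2.57 × 2.6 = 6.682 m².
Resultant F = γ·h_c·A = 9.81 × 2.44 × 6.682 = 159.943 kN.
I_c = b·h³/12 = 2.57 × 2.6³/12 = 3.76419 m⁴.
Centre of pressure: y_p = y_c + I_c/(y_c·A) = 2.44 + 3.76419/(2.44 × 6.682) = 2.44 + 0.230874 = 2.67087 m along the plane.
The resultant acts 1.3 + 0.230874 = 1.53087 m (along the plate) below the hinge at the top edge, so the moment about the hinge is M = F × 1.53087 = 159.943 × 1.53087 = 244.852 kN·m.
A normal force at the bottom, 2.6 m from the hinge, must supply this moment: P = 244.852/2.6 = 94.1738 kN.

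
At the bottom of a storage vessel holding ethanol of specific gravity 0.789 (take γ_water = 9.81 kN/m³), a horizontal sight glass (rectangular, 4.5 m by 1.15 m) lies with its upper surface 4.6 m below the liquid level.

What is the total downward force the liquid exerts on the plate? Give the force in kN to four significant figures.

F ≈ 184.3 kN

γ = 0.789 × 9.81 = 7.74009 kN/m³.
The plate is horizontal, so pressure is uniform at p = γ·h = 7.74009 × 4.6 = 35.6044 kN/m².
A = 4.5 × 1.15 = 5.175 m².
F = p·A = 35.6044 × 5.175 = 184.253 kN.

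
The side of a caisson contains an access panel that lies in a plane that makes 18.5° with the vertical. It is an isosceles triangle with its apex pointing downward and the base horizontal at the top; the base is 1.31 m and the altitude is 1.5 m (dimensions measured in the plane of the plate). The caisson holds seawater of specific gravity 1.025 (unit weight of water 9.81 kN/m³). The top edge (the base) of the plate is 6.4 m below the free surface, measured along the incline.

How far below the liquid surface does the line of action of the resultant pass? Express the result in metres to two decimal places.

h_p = 6.56 m

γ = 1.025 × 9.81 = 10.05525 kN/m³.
The plate makes 18.5° with the vertical, i.e. θ = 90° − 18.5° = 71.5° to the horizontal. Measuring y along the incline from the free-surface line, vertical depth h = y·sinθ with sinθ = 0.948324.
With the apex down, the centroid sits h/3 = 1.5/3 = 0.5 m below the base (the top edge), so y_c = 6.4 + 0.5 = 6.9 m and h_c = 6.9 × 0.948324 = 6.54344 m.
A = ½ × 1.31 × 1.5 = 0.9825 m².
Resultant F = γ·h_c·A = 10.05525 × 6.54344 × 0.9825 = 64.6445 kN.
I_c = b·h³/36 = 1.31 × 1.5³/36 = 0.122813 m⁴.
Centre of pressure: y_p = y_c + I_c/(y_c·A) = 6.9 + 0.122813/(6.9 × 0.9825) = 6.9 + 0.018116 = 6.91812 m along the plane.
Vertically, h_p = y_p·sinθ = 6.91812 × 0.948324 = 6.56062 m.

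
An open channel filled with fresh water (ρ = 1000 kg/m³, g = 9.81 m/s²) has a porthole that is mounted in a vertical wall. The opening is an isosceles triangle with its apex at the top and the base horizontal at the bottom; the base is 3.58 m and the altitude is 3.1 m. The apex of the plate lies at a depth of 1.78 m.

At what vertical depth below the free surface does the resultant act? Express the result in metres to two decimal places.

h_p = 3.99 m

γ = ρg = 1000 × 9.81 = 9810 N/m³ = 9.81 kN/m³.
With the apex up, the centroid sits 2h/3 = 2 × 3.1/3 = 2.06667 m below the apex, so the centroid depth is h_c = 1.78 + 2.06667 = 3.84667 m.
A = ½ × 3.58 × 3.1 = 5.549 m².
Resultant F = γ·h_c·A = 9.81 × 3.84667 × 5.549 = 209.396 kN.
I_c = b·h³/36 = 3.58 × 3.1³/36 = 2.96255 m⁴.
Centre of pressure: y_p = y_c + I_c/(y_c·A) = 3.84667 + 2.96255/(3.84667 × 5.549) = 3.84667 + 0.138793 = 3.98546 m along the plane.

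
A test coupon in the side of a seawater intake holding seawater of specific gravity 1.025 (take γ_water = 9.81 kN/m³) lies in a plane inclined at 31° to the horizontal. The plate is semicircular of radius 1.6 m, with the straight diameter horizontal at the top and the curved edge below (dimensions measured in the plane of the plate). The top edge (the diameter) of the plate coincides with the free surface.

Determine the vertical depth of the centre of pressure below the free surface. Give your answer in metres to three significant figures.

γ = 1.025 × 9.81 = 10.05525 kN/m³.
Let θ = 31° be the plate's angle to the horizontal; measure y along the incline from where the plane meets the free surface. Vertical depth h = y·sinθ with sinθ = 0.515038.
The centroid of a semicircle lies 4r/(3π) = 0.679061 m from the diameter, here below the top edge, so y_c = 0.679061 m and h_c = 0.679061 × 0.515038 = 0.349742 m.
A = πr²/2 = π × 1.6²/2 = 4.02124 m².
Resultant F = γ·h_c·A = 10.05525 × 0.349742 × 4.02124 = 14.1417 kN.
I_c = (π/8 − 8/(9π))·r⁴ = 0.109757 × 1.6⁴ = 0.719303 m⁴.
Centre of pressure: y_p = y_c + I_c/(y_c·A) = 0.679061 + 0.719303/(0.679061 × 4.02124) = 0.679061 + 0.263417 = 0.942478 m along the plane.
Vertically, h_p = y_p·sinθ = 0.942478 × 0.515038 = 0.485412 m.

h_p = 0.485 m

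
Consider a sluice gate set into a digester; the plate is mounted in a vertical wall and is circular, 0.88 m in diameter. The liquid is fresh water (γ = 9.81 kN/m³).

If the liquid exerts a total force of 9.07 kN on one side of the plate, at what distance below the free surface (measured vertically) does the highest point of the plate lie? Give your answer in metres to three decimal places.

γ = 9.81 kN/m³.
A = π(0.44)² = 0.608212 m².
From F = γ·h_c·A, the centroid depth is h_c = 9.07/(9.81 × 0.608212) = 1.52014 m.
The centroid is at the centre, 0.44 m below the top of the plate, so the highest point sits at h_top = 1.52014 − 0.44 = 1.08014 m below the surface.

d_top ≈ 1.080 m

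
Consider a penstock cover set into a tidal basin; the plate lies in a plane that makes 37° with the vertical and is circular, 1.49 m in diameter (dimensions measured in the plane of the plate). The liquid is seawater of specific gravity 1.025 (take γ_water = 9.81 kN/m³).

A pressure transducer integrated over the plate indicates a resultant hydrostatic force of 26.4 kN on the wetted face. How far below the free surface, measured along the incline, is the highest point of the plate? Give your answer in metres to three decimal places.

γ = 1.025 × 9.81 = 10.05525 kN/m³.
A = π(0.745)² = 1.74366 m².
From F = γ·h_c·A, the centroid depth is h_c = 26.4/(10.05525 × 1.74366) = 1.50574 m.
The plate makes 37° with the vertical, i.e. θ = 90° − 37° = 53° to the horizontal. Measuring y along the incline from the free-surface line, vertical depth h = y·sinθ with sinθ = 0.798636.
Along the incline, y_c = h_c/sinθ = 1.50574/0.798636 = 1.88539 m.
The centroid is at the centre, 0.745 m below the top of the plate, so the highest point sits at y_top = 1.88539 − 0.745 = 1.14039 m along the incline.

y_top ≈ 1.140 m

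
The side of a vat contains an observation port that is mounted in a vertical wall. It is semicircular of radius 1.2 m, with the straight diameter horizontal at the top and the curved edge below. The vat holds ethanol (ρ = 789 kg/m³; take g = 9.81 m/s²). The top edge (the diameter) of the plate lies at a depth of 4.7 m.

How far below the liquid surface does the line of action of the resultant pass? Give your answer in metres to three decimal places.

h_p = 5.229 m

γ = ρg = 789 × 9.81 / 1000 = 7.74009 kN/m³.
The centroid of a semicircle lies 4r/(3π) = 0.509296 m from the diameter, here below the top edge, so the centroid depth is h_c = 4.7 + 0.509296 = 5.2093 m.
A = πr²/2 = π × 1.2²/2 = 2.26195 m².
Resultant F = γ·h_c·A = 7.74009 × 5.2093 × 2.26195 = 91.2028 kN.
I_c = (π/8 − 8/(9π))·r⁴ = 0.109757 × 1.2⁴ = 0.227592 m⁴.
Centre of pressure: y_p = y_c + I_c/(y_c·A) = 5.2093 + 0.227592/(5.2093 × 2.26195) = 5.2093 + 0.019315 = 5.22861 m along the plane.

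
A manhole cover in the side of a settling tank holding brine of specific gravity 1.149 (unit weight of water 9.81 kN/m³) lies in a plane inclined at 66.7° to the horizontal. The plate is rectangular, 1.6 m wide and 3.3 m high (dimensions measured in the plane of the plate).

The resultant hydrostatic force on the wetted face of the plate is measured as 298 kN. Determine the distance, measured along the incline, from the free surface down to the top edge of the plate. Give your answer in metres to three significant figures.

y_top ≈ 3.80 m

γ = 1.149 × 9.81 = 11.27169 kN/m³.
A = 1.6 × 3.3 = 5.28 m².
From F = γ·h_c·A, the centroid depth is h_c = 298/(11.27169 × 5.28) = 5.00718 m.
Let θ = 66.7° be the plate's angle to the horizontal; measure y along the incline from where the plane meets the free surface. Vertical depth h = y·sinθ with sinθ = 0.918446.
Along the incline, y_c = h_c/sinθ = 5.00718/0.918446 = 5.4518 m.
The centroid lies 3.3/2 = 1.65 m below the top edge, so the top edge sits at y_top = 5.4518 − 1.65 = 3.8018 m along the incline.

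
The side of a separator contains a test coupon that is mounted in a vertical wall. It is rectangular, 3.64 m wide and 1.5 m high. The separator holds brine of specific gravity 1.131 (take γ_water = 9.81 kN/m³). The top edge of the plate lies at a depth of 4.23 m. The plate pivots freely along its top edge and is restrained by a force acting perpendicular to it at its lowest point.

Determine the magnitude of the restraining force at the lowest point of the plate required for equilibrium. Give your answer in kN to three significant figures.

γ = 1.131 × 9.81 = 11.09511 kN/m³.
The centroid lies 1.5/2 = 0.75 m below the top edge, so the centroid depth is h_c = 4.23 + 0.75 = 4.98 m.
A = 3.64 × 1.5 = 5.46 m².
Resultant F = γ·h_c·A = 11.09511 × 4.98 × 5.46 = 301.685 kN.
I_c = b·h³/12 = 3.64 × 1.5³/12 = 1.02375 m⁴.
Centre of pressure: y_p = y_c + I_c/(y_c·A) = 4.98 + 1.02375/(4.98 × 5.46) = 4.98 + 0.0376506 = 5.01765 m along the plane.
The resultant acts 0.75 + 0.0376506 = 0.787651 m (along the plate) below the hinge at the top edge, so the moment about the hinge is M = F × 0.787651 = 301.685 × 0.787651 = 237.622 kN·m.
A normal force at the bottom, 1.5 m from the hinge, must supply this moment: P = 237.622/1.5 = 158.415 kN.

P ≈ 158 kN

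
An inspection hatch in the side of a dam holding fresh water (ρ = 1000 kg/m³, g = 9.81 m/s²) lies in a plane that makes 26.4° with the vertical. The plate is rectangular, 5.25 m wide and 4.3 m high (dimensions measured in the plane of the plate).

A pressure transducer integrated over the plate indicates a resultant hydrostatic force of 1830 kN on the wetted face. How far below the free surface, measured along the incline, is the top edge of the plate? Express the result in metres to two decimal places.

γ = ρg = 1000 × 9.81 = 9810 N/m³ = 9.81 kN/m³.
A = 5.25 × 4.3 = 22.575 m².
From F = γ·h_c·A, the centroid depth is h_c = 1830/(9.81 × 22.575) = 8.26332 m.
The plate makes 26.4° with the vertical, i.e. θ = 90° − 26.4° = 63.6° to the horizontal. Measuring y along the incline from the free-surface line, vertical depth h = y·sinθ with sinθ = 0.895712.
Along the incline, y_c = h_c/sinθ = 8.26332/0.895712 = 9.22542 m.
The centroid lies 4.3/2 = 2.15 m below the top edge, so the top edge sits at y_top = 9.22542 − 2.15 = 7.07542 m along the incline.

y_top ≈ 7.08 m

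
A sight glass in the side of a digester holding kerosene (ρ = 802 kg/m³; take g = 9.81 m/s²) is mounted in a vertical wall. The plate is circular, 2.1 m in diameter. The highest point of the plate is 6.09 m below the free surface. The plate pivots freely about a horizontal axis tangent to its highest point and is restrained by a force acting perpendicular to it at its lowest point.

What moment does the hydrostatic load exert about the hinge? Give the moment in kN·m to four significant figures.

M ≈ 211.8 kN·m

γ = ρg = 802 × 9.81 / 1000 = 7.86762 kN/m³.
The centroid is at the centre, 1.05 m below the top of the plate, so the centroid depth is h_c = 6.09 + 1.05 = 7.14 m.
A = π(1.05)² = 3.46361 m².
Resultant F = γ·h_c·A = 7.86762 × 7.14 × 3.46361 = 194.568 kN.
I_c = πr⁴/4 = π × 1.05⁴/4 = 0.954656 m⁴.
Centre of pressure: y_p = y_c + I_c/(y_c·A) = 7.14 + 0.954656/(7.14 × 3.46361) = 7.14 + 0.0386029 = 7.1786 m along the plane.
The resultant acts 1.05 + 0.0386029 = 1.0886 m (along the plate) below the hinge at the top edge, so the moment about the hinge is M = F × 1.0886 = 194.568 × 1.0886 = 211.807 kN·m.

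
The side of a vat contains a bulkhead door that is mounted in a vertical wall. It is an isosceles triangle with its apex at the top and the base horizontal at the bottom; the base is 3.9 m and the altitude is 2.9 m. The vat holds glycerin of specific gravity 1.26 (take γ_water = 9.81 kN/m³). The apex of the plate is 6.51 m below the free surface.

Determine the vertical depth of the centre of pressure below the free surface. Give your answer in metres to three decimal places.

h_p = 8.499 m

γ = 1.26 × 9.81 = 12.3606 kN/m³.
With the apex up, the centroid sits 2h/3 = 2 × 2.9/3 = 1.93333 m below the apex, so the centroid depth is h_c = 6.51 + 1.93333 = 8.44333 m.
A = ½ × 3.9 × 2.9 = 5.655 m².
Resultant F = γ·h_c·A = 12.3606 × 8.44333 × 5.655 = 590.182 kN.
I_c = b·h³/36 = 3.9 × 2.9³/36 = 2.64214 m⁴.
Centre of pressure: y_p = y_c + I_c/(y_c·A) = 8.44333 + 2.64214/(8.44333 × 5.655) = 8.44333 + 0.0553362 = 8.49867 m along the plane.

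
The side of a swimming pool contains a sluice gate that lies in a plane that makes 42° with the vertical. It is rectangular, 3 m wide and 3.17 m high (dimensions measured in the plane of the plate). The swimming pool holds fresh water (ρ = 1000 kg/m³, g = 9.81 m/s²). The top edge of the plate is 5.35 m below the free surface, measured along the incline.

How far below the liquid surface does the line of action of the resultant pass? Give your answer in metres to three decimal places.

h_p = 5.243 m

γ = ρg = 1000 × 9.81 = 9810 N/m³ = 9.81 kN/m³.
The plate makes 42° with the vertical, i.e. θ = 90° − 42° = 48° to the horizontal. Measuring y along the incline from the free-surface line, vertical depth h = y·sinθ with sinθ = 0.743145.
The centroid lies 3.17/2 = 1.585 m below the top edge, so y_c = 5.35 + 1.585 = 6.935 m and h_c = 6.935 × 0.743145 = 5.15371 m.
A = 3 × 3.17 = 9.51 m².
Resultant F = γ·h_c·A = 9.81 × 5.15371 × 9.51 = 480.806 kN.
I_c = b·h³/12 = 3 × 3.17³/12 = 7.96375 m⁴.
Centre of pressure: y_p = y_c + I_c/(y_c·A) = 6.935 + 7.96375/(6.935 × 9.51) = 6.935 + 0.120751 = 7.05575 m along the plane.
Vertically, h_p = y_p·sinθ = 7.05575 × 0.743145 = 5.24345 m.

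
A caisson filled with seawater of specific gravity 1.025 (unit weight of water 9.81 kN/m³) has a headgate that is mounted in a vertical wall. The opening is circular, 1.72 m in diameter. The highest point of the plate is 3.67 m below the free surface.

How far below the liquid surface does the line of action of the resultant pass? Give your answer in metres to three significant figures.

h_p = 4.57 m

γ = 1.025 × 9.81 = 10.05525 kN/m³.
The centroid is at the centre, 0.86 m below the top of the plate, so the centroid depth is h_c = 3.67 + 0.86 = 4.53 m.
A = π(0.86)² = 2.32352 m².
Resultant F = γ·h_c·A = 10.05525 × 4.53 × 2.32352 = 105.837 kN.
I_c = πr⁴/4 = π × 0.86⁴/4 = 0.429619 m⁴.
Centre of pressure: y_p = y_c + I_c/(y_c·A) = 4.53 + 0.429619/(4.53 × 2.32352) = 4.53 + 0.0408168 = 4.57082 m along the plane.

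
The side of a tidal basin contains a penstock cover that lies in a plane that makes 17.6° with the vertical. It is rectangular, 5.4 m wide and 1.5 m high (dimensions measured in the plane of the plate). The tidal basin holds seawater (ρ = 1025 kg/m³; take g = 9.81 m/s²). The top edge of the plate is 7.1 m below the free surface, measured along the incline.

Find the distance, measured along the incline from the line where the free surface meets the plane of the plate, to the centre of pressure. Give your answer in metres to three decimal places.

γ = ρg = 1025 × 9.81 / 1000 = 10.05525 kN/m³.
The plate makes 17.6° with the vertical, i.e. θ = 90° − 17.6° = 72.4° to the horizontal. Measuring y along the incline from the free-surface line, vertical depth h = y·sinθ with sinθ = 0.953191.
The centroid lies 1.5/2 = 0.75 m below the top edge, so y_c = 7.1 + 0.75 = 7.85 m and h_c = 7.85 × 0.953191 = 7.48255 m.
A = 5.4 × 1.5 = 8.1 m².
Resultant F = γ·h_c·A = 10.05525 × 7.48255 × 8.1 = 609.435 kN.
I_c = b·h³/12 = 5.4 × 1.5³/12 = 1.51875 m⁴.
Centre of pressure: y_p = y_c + I_c/(y_c·A) = 7.85 + 1.51875/(7.85 × 8.1) = 7.85 + 0.0238854 = 7.87389 m along the plane.

y_p = 7.874 m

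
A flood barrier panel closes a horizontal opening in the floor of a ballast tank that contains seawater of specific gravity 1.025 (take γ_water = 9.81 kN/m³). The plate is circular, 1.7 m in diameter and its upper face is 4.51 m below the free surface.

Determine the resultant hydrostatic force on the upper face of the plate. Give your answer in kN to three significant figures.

γ = 1.025 × 9.81 = 10.05525 kN/m³.
The plate is horizontal, so pressure is uniform at p = γ·h = 10.05525 × 4.51 = 45.3492 kN/m².
A = π(0.85)² = 2.2698 m².
F = p·A = 45.3492 × 2.2698 = 102.934 kN.

F ≈ 103 kN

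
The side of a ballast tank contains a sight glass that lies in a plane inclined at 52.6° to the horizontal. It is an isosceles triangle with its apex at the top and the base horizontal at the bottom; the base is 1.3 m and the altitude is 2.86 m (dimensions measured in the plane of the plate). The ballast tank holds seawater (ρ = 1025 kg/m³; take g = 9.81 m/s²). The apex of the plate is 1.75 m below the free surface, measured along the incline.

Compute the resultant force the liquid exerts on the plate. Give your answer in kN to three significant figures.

F ≈ 54.3 kN

γ = ρg = 1025 × 9.81 / 1000 = 10.05525 kN/m³.
Let θ = 52.6° be the plate's angle to the horizontal; measure y along the incline from where the plane meets the free surface. Vertical depth h = y·sinθ with sinθ = 0.794415.
With the apex up, the centroid sits 2h/3 = 2 × 2.86/3 = 1.90667 m below the apex, so y_c = 1.75 + 1.90667 = 3.65667 m and h_c = 3.65667 × 0.794415 = 2.90491 m.
A = ½ × 1.3 × 2.86 = 1.859 m².
Resultant F = γ·h_c·A = 10.05525 × 2.90491 × 1.859 = 54.3006 kN.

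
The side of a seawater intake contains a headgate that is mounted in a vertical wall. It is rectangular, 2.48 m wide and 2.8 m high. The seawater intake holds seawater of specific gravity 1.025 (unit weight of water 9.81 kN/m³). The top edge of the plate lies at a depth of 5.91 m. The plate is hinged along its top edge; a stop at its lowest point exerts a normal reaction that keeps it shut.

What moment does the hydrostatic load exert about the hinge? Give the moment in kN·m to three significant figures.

M ≈ 760 kN·m

γ = 1.025 × 9.81 = 10.05525 kN/m³.
The centroid lies 2.8/2 = 1.4 m below the top edge, so the centroid depth is h_c = 5.91 + 1.4 = 7.31 m.
A = 2.48 × 2.8 = 6.944 m².
Resultant F = γ·h_c·A = 10.05525 × 7.31 × 6.944 = 510.411 kN.
I_c = b·h³/12 = 2.48 × 2.8³/12 = 4.53675 m⁴.
Centre of pressure: y_p = y_c + I_c/(y_c·A) = 7.31 + 4.53675/(7.31 × 6.944) = 7.31 + 0.0893754 = 7.39938 m along the plane.
The resultant acts 1.4 + 0.0893754 = 1.48938 m (along the plate) below the hinge at the top edge, so the moment about the hinge is M = F × 1.48938 = 510.411 × 1.48938 = 760.196 kN·m.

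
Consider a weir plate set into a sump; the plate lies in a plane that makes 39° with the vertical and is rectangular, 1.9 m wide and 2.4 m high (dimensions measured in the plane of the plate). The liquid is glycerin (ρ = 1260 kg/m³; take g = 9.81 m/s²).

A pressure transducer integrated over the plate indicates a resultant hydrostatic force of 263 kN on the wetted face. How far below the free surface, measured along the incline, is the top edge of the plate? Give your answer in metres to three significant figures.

γ = ρg = 1260 × 9.81 / 1000 = 12.3606 kN/m³.
A = 1.9 × 2.4 = 4.56 m².
From F = γ·h_c·A, the centroid depth is h_c = 263/(12.3606 × 4.56) = 4.66607 m.
The plate makes 39° with the vertical, i.e. θ = 90° − 39° = 51° to the horizontal. Measuring y along the incline from the free-surface line, vertical depth h = y·sinθ with sinθ = 0.777146.
Along the incline, y_c = h_c/sinθ = 4.66607/0.777146 = 6.00411 m.
The centroid lies 2.4/2 = 1.2 m below the top edge, so the top edge sits at y_top = 6.00411 − 1.2 = 4.80411 m along the incline.

y_top ≈ 4.80 m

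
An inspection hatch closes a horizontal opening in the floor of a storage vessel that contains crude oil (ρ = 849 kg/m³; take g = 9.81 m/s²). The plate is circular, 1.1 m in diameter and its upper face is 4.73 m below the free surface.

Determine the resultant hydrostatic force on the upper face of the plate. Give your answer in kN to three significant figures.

γ = ρg = 849 × 9.81 / 1000 = 8.32869 kN/m³.
The plate is horizontal, so pressure is uniform at p = γ·h = 8.32869 × 4.73 = 39.3947 kN/m².
A = π(0.55)² = 0.950332 m².
F = p·A = 39.3947 × 0.950332 = 37.438 kN.

F ≈ 37.4 kN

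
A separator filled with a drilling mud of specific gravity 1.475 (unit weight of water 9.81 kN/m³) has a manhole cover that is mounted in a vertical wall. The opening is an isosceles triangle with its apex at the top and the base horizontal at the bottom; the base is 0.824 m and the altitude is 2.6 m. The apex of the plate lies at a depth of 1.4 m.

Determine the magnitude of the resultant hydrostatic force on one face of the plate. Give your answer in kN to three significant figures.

γ = 1.475 × 9.81 = 14.46975 kN/m³.
With the apex up, the centroid sits 2h/3 = 2 × 2.6/3 = 1.73333 m below the apex, so the centroid depth is h_c = 1.4 + 1.73333 = 3.13333 m.
A = ½ × 0.824 × 2.6 = 1.0712 m².
Resultant F = γ·h_c·A = 14.46975 × 3.13333 × 1.0712 = 48.5666 kN.

F ≈ 48.6 kN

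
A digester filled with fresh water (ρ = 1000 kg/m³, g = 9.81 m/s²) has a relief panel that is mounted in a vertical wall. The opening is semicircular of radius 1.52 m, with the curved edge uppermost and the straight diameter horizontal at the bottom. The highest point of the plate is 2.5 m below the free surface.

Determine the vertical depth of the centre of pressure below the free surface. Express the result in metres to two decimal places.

γ = ρg = 1000 × 9.81 = 9810 N/m³ = 9.81 kN/m³.
The centroid lies 4r/(3π) = 0.645108 m above the diameter, so r − 4r/(3π) = 1.52 − 0.645108 = 0.874892 m below the topmost point, so the centroid depth is h_c = 2.5 + 0.874892 = 3.37489 m.
A = πr²/2 = π × 1.52²/2 = 3.62917 m².
Resultant F = γ·h_c·A = 9.81 × 3.37489 × 3.62917 = 120.153 kN.
I_c = (π/8 − 8/(9π))·r⁴ = 0.109757 × 1.52⁴ = 0.585877 m⁴.
Centre of pressure: y_p = y_c + I_c/(y_c·A) = 3.37489 + 0.585877/(3.37489 × 3.62917) = 3.37489 + 0.0478343 = 3.42272 m along the plane.

h_p = 3.42 m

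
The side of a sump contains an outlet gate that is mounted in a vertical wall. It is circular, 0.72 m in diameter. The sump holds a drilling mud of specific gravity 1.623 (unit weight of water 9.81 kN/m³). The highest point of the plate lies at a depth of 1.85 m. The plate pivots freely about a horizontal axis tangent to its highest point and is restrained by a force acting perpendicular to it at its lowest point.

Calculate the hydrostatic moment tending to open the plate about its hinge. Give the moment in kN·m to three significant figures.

γ = 1.623 × 9.81 = 15.92163 kN/m³.
The centroid is at the centre, 0.36 m below the top of the plate, so the centroid depth is h_c = 1.85 + 0.36 = 2.21 m.
A = π(0.36)² = 0.40715 m².
Resultant F = γ·h_c·A = 15.92163 × 2.21 × 0.40715 = 14.3263 kN.
I_c = πr⁴/4 = π × 0.36⁴/4 = 0.0131917 m⁴.
Centre of pressure: y_p = y_c + I_c/(y_c·A) = 2.21 + 0.0131917/(2.21 × 0.40715) = 2.21 + 0.0146607 = 2.22466 m along the plane.
The resultant acts 0.36 + 0.0146607 = 0.374661 m (along the plate) below the hinge at the top edge, so the moment about the hinge is M = F × 0.374661 = 14.3263 × 0.374661 = 5.36751 kN·m.

M ≈ 5.37 kN·m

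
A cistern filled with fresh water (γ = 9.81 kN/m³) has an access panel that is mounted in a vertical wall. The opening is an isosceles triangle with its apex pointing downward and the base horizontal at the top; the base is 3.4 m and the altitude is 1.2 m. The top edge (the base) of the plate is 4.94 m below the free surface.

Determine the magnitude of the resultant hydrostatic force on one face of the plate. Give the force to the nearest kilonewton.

F ≈ 107 kN

γ = 9.81 kN/m³.
With the apex down, the centroid sits h/3 = 1.2/3 = 0.4 m below the base (the top edge), so the centroid depth is h_c = 4.94 + 0.4 = 5.34 m.
A = ½ × 3.4 × 1.2 = 2.04 m².
Resultant F = γ·h_c·A = 9.81 × 5.34 × 2.04 = 106.866 kN.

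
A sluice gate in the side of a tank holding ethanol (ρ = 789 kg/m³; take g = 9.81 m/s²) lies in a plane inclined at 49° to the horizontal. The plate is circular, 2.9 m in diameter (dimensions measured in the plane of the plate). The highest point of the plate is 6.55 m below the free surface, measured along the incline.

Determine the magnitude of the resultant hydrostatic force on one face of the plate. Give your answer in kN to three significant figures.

F ≈ 309 kN

γ = ρg = 789 × 9.81 / 1000 = 7.74009 kN/m³.
Let θ = 49° be the plate's angle to the horizontal; measure y along the incline from where the plane meets the free surface. Vertical depth h = y·sinθ with sinθ = 0.754710.
The centroid is at the centre, 1.45 m below the top of the plate, so y_c = 6.55 + 1.45 = 8 m and h_c = 8 × 0.754710 = 6.03768 m.
A = π(1.45)² = 6.6052 m².
Resultant F = γ·h_c·A = 7.74009 × 6.03768 × 6.6052 = 308.675 kN.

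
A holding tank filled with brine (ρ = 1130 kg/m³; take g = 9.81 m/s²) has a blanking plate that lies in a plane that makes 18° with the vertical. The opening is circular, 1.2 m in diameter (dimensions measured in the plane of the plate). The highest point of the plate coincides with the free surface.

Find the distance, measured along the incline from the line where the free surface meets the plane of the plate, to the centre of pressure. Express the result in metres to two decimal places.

γ = ρg = 1130 × 9.81 / 1000 = 11.0853 kN/m³.
The plate makes 18° with the vertical, i.e. θ = 90° − 18° = 72° to the horizontal. Measuring y along the incline from the free-surface line, vertical depth h = y·sinθ with sinθ = 0.951057.
The centroid is at the centre, 0.6 m below the top of the plate, so y_c = 0.6 m and h_c = 0.6 × 0.951057 = 0.570634 m.
A = π(0.6)² = 1.13097 m².
Resultant F = γ·h_c·A = 11.0853 × 0.570634 × 1.13097 = 7.15412 kN.
I_c = πr⁴/4 = π × 0.6⁴/4 = 0.101788 m⁴.
Centre of pressure: y_p = y_c + I_c/(y_c·A) = 0.6 + 0.101788/(0.6 × 1.13097) = 0.6 + 0.150001 = 0.750001 m along the plane.

y_p = 0.75 m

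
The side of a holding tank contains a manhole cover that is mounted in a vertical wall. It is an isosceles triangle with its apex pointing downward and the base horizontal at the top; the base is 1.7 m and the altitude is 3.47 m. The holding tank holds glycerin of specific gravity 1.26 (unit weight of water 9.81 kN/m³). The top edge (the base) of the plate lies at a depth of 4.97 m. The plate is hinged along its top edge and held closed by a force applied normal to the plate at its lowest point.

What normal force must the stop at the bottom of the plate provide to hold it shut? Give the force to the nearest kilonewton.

γ = 1.26 × 9.81 = 12.3606 kN/m³.
With the apex down, the centroid sits h/3 = 3.47/3 = 1.15667 m below the base (the top edge), so the centroid depth is h_c = 4.97 + 1.15667 = 6.12667 m.
A = ½ × 1.7 × 3.47 = 2.9495 m².
Resultant F = γ·h_c·A = 12.3606 × 6.12667 × 2.9495 = 223.364 kN.
I_c = b·h³/36 = 1.7 × 3.47³/36 = 1.97304 m⁴.
Centre of pressure: y_p = y_c + I_c/(y_c·A) = 6.12667 + 1.97304/(6.12667 × 2.9495) = 6.12667 + 0.109185 = 6.23585 m along the plane.
The resultant acts 1.15667 + 0.109185 = 1.26586 m (along the plate) below the hinge at the top edge, so the moment about the hinge is M = F × 1.26586 = 223.364 × 1.26586 = 282.748 kN·m.
A normal force at the bottom, 3.47 m from the hinge, must supply this moment: P = 282.748/3.47 = 81.4836 kN.

P ≈ 81 kN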